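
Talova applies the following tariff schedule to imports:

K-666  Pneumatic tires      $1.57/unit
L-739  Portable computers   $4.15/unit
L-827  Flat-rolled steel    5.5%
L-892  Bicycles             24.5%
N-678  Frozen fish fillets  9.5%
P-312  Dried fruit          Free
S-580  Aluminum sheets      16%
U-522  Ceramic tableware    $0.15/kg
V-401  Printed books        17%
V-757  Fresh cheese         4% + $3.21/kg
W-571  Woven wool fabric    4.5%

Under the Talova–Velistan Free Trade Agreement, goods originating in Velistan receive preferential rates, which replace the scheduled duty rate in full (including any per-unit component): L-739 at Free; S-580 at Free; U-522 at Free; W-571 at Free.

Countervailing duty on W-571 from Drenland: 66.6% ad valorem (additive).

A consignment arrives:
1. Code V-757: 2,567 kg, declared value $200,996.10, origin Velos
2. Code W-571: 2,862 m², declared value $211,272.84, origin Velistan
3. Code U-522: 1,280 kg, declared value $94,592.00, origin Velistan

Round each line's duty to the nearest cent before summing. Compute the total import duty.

Line 1 (V-757, Velos, 2,567 kg, $200,996.10):
Base rate for V-757 is 4% + $3.21/kg.
Duty = $200,996.10 × 4% + 2,567 × $3.21 = $16,279.91.
Line 2 (W-571, Velistan, 2,862 m², $211,272.84):
Base rate for W-571 is 4.5%.
Origin Velistan qualifies under the Talova–Velistan agreement and W-571 is covered: preferential rate Free applies instead.
The additional-duty order on W-571 targets Drenland, not Velistan; it does not apply.
Duty = $211,272.84 × 0% = $0.00.
Line 3 (U-522, Velistan, 1,280 kg, $94,592.00):
Base rate for U-522 is $0.15/kg.
Origin Velistan qualifies under the Talova–Velistan agreement and U-522 is covered: preferential rate Free applies instead.
Duty = $94,592.00 × 0% = $0.00.
Total = $16,279.91 + $0.00 + $0.00 = $16,279.91.

$16,279.91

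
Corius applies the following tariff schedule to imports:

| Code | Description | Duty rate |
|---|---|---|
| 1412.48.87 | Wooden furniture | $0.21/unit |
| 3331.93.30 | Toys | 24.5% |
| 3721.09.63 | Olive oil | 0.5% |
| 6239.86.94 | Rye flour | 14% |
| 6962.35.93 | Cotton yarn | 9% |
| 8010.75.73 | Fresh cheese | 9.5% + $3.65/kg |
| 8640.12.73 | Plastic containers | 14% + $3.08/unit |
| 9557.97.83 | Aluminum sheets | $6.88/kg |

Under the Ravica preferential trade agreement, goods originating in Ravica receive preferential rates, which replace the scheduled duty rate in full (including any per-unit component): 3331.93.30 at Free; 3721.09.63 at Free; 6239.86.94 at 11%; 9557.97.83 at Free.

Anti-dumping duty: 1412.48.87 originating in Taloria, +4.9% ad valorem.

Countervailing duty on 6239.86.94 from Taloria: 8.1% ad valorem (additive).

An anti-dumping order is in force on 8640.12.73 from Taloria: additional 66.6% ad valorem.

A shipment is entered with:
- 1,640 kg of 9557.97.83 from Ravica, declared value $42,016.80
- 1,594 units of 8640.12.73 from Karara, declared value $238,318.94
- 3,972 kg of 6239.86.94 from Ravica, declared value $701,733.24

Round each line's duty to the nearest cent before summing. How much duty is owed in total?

Line 1 (9557.97.83, Ravica, 1,640 kg, $42,016.80):
Base rate for 9557.97.83 is $6.88/kg.
Origin Ravica qualifies under the Corius–Ravica agreement and 9557.97.83 is covered: preferential rate Free applies instead.
Duty = $42,016.80 × 0% = $0.00.
Line 2 (8640.12.73, Karara, 1,594 units, $238,318.94):
Base rate for 8640.12.73 is 14% + $3.08/unit.
The additional-duty order on 8640.12.73 targets Taloria, not Karara; it does not apply.
Duty = $238,318.94 × 14% + 1,594 × $3.08 = $38,274.17.
Line 3 (6239.86.94, Ravica, 3,972 kg, $701,733.24):
Base rate for 6239.86.94 is 14%.
Origin Ravica qualifies under the Corius–Ravica agreement and 6239.86.94 is covered: preferential rate 11% applies instead.
The additional-duty order on 6239.86.94 targets Taloria, not Ravica; it does not apply.
Duty = $701,733.24 × 11% = $77,190.66.
Total = $0.00 + $38,274.17 + $77,190.66 = $115,464.83.

$115,464.83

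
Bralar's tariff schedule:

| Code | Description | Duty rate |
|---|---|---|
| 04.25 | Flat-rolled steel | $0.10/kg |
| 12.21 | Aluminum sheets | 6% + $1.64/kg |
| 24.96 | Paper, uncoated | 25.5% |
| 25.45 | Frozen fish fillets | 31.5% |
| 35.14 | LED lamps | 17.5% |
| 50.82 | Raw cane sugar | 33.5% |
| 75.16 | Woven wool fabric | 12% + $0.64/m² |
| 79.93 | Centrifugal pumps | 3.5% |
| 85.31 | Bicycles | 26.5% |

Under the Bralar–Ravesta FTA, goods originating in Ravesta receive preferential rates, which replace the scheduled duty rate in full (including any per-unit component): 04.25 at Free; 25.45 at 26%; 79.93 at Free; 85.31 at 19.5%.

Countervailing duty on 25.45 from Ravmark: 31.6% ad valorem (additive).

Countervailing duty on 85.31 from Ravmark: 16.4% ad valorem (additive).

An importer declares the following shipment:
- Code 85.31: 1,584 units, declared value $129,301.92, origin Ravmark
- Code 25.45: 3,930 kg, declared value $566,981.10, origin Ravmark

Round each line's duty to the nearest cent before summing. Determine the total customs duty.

$413,235.59

Line 1 (85.31, Ravmark, 1,584 units, $129,301.92):
Base rate for 85.31 is 26.5%.
85.31 has an FTA preferential rate, but origin Ravmark is not Ravesta; base rate stands.
Additional duty on 85.31 from Ravmark: +16.4%. Applied ad valorem rate: 26.5% + 16.4% = 42.9%.
Duty = $129,301.92 × 42.9% = $55,470.52.
Line 2 (25.45, Ravmark, 3,930 kg, $566,981.10):
Base rate for 25.45 is 31.5%.
25.45 has an FTA preferential rate, but origin Ravmark is not Ravesta; base rate stands.
Additional duty on 25.45 from Ravmark: +31.6%. Applied ad valorem rate: 31.5% + 31.6% = 63.1%.
Duty = $566,981.10 × 63.1% = $357,765.07.
Total = $55,470.52 + $357,765.07 = $413,235.59.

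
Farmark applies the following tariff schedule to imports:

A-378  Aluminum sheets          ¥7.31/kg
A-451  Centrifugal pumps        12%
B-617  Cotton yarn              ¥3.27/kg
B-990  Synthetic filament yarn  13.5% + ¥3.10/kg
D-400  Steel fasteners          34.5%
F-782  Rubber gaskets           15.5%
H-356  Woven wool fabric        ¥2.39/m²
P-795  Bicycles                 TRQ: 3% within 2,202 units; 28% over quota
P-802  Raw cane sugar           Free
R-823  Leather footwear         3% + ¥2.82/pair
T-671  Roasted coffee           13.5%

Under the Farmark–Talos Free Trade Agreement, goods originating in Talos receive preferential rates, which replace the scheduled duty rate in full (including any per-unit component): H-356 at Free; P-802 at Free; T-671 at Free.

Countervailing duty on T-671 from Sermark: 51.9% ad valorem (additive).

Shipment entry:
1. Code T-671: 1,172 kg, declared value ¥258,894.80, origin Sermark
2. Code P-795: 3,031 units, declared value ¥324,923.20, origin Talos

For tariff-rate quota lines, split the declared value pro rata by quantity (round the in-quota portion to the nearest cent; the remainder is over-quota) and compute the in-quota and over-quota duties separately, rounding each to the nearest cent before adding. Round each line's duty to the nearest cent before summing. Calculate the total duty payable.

¥201,282.09

Line 1 (T-671, Sermark, 1,172 kg, ¥258,894.80):
Base rate for T-671 is 13.5%.
T-671 has an FTA preferential rate, but origin Sermark is not Talos; base rate stands.
Additional duty on T-671 from Sermark: +51.9%. Applied ad valorem rate: 13.5% + 51.9% = 65.4%.
Duty = ¥258,894.80 × 65.4% = ¥169,317.20.
Line 2 (P-795, Talos, 3,031 units, ¥324,923.20):
Code P-795 is under a tariff-rate quota (threshold 2,202 units). In-quota: 2,202 units at 3%; over-quota: 829 units at 28%.
Pro-rata value split: in-quota = ¥324,923.20 × 2,202/3,031 = ¥236,054.40; over-quota = ¥324,923.20 − ¥236,054.40 = ¥88,868.80.
In-quota duty = ¥236,054.40 × 3% = ¥7,081.63. Over-quota duty = ¥88,868.80 × 28% = ¥24,883.26.
Line duty = ¥7,081.63 + ¥24,883.26 = ¥31,964.89.
Total = ¥169,317.20 + ¥31,964.89 = ¥201,282.09.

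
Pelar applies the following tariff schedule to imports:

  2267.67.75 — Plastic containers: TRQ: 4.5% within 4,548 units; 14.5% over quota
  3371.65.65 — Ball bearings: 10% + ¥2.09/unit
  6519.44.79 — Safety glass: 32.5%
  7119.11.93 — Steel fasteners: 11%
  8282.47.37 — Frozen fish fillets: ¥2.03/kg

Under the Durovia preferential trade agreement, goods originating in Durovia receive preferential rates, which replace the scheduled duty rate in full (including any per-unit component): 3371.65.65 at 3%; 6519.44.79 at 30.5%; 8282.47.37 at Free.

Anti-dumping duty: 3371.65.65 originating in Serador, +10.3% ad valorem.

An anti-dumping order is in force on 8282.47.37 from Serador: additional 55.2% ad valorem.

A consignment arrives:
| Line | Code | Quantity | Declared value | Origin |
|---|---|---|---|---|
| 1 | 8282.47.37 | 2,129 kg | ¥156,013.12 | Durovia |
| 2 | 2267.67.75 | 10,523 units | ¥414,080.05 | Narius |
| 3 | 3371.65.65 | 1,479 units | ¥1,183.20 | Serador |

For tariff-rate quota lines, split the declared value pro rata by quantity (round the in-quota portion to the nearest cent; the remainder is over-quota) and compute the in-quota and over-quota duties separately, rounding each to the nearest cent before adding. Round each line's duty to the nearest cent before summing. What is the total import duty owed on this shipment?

¥45,476.53

Line 1 (8282.47.37, Durovia, 2,129 kg, ¥156,013.12):
Base rate for 8282.47.37 is ¥2.03/kg.
Origin Durovia qualifies under the Pelar–Durovia agreement and 8282.47.37 is covered: preferential rate Free applies instead.
The additional-duty order on 8282.47.37 targets Serador, not Durovia; it does not apply.
Duty = ¥156,013.12 × 0% = ¥0.00.
Line 2 (2267.67.75, Narius, 10,523 units, ¥414,080.05):
Code 2267.67.75 is under a tariff-rate quota (threshold 4,548 units). In-quota: 4,548 units at 4.5%; over-quota: 5,975 units at 14.5%.
Pro-rata value split: in-quota = ¥414,080.05 × 4,548/10,523 = ¥178,963.80; over-quota = ¥414,080.05 − ¥178,963.80 = ¥235,116.25.
In-quota duty = ¥178,963.80 × 4.5% = ¥8,053.37. Over-quota duty = ¥235,116.25 × 14.5% = ¥34,091.86.
Line duty = ¥8,053.37 + ¥34,091.86 = ¥42,145.23.
Line 3 (3371.65.65, Serador, 1,479 units, ¥1,183.20):
Base rate for 3371.65.65 is 10% + ¥2.09/unit.
3371.65.65 has an FTA preferential rate, but origin Serador is not Durovia; base rate stands.
Additional duty on 3371.65.65 from Serador: +10.3%. Applied ad valorem rate: 10% + 10.3% = 20.3%.
Duty = ¥1,183.20 × 20.3% + 1,479 × ¥2.09 = ¥3,331.30.
Total = ¥0.00 + ¥42,145.23 + ¥3,331.30 = ¥45,476.53.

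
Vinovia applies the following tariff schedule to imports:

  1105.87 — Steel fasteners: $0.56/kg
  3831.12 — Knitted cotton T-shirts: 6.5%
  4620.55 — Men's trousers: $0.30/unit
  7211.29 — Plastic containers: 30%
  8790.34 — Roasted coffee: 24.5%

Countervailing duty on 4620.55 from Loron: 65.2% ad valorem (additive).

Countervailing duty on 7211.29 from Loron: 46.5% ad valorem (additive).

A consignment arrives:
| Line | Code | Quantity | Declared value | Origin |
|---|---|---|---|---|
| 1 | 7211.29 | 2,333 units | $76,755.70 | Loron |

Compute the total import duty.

$58,718.11

Line 1 (7211.29, Loron, 2,333 units, $76,755.70):
Base rate for 7211.29 is 30%.
Additional duty on 7211.29 from Loron: +46.5%. Applied ad valorem rate: 30% + 46.5% = 76.5%.
Duty = $76,755.70 × 76.5% = $58,718.11.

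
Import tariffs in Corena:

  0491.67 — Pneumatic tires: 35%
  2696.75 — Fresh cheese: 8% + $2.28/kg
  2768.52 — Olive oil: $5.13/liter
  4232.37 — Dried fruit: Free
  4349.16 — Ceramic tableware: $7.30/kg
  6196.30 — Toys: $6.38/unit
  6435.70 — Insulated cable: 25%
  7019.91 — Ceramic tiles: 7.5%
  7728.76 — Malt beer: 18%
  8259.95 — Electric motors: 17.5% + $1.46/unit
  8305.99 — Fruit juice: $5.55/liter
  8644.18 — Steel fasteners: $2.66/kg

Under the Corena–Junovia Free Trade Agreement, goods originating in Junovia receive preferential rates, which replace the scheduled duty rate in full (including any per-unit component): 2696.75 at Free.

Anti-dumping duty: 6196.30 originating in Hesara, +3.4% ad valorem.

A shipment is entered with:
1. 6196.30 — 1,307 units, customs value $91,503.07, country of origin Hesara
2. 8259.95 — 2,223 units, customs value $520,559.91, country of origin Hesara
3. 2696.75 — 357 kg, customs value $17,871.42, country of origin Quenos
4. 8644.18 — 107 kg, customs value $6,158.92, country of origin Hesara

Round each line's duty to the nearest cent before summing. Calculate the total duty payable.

Line 1 (6196.30, Hesara, 1,307 units, $91,503.07):
Base rate for 6196.30 is $6.38/unit.
Additional duty on 6196.30 from Hesara: +3.4% ad valorem. Applied ad valorem rate = 3.4%.
Duty = $91,503.07 × 3.4% + 1,307 × $6.38 = $11,449.76.
Line 2 (8259.95, Hesara, 2,223 units, $520,559.91):
Base rate for 8259.95 is 17.5% + $1.46/unit.
Duty = $520,559.91 × 17.5% + 2,223 × $1.46 = $94,343.56.
Line 3 (2696.75, Quenos, 357 kg, $17,871.42):
Base rate for 2696.75 is 8% + $2.28/kg.
2696.75 has an FTA preferential rate, but origin Quenos is not Junovia; base rate stands.
Duty = $17,871.42 × 8% + 357 × $2.28 = $2,243.67.
Line 4 (8644.18, Hesara, 107 kg, $6,158.92):
Base rate for 8644.18 is $2.66/kg.
Duty = 107 × $2.66 = $284.62.
Total = $11,449.76 + $94,343.56 + $2,243.67 + $284.62 = $108,321.61.

$108,321.61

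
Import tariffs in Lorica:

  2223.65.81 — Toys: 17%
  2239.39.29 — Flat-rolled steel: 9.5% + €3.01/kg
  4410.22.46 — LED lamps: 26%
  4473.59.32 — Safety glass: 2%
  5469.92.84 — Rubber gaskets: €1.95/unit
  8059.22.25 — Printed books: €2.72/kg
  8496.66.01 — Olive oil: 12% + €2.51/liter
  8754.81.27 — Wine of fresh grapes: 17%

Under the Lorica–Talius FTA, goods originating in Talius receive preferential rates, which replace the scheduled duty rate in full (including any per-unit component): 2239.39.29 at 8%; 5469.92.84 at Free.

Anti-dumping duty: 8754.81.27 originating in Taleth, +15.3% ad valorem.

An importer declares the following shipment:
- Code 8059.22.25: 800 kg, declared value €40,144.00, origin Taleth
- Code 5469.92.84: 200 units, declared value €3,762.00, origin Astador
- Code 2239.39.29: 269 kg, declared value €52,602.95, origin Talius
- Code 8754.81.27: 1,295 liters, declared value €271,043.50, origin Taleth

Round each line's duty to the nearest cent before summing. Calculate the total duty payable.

Line 1 (8059.22.25, Taleth, 800 kg, €40,144.00):
Base rate for 8059.22.25 is €2.72/kg.
Duty = 800 × €2.72 = €2,176.00.
Line 2 (5469.92.84, Astador, 200 units, €3,762.00):
Base rate for 5469.92.84 is €1.95/unit.
5469.92.84 has an FTA preferential rate, but origin Astador is not Talius; base rate stands.
Duty = 200 × €1.95 = €390.00.
Line 3 (2239.39.29, Talius, 269 kg, €52,602.95):
Base rate for 2239.39.29 is 9.5% + €3.01/kg.
Origin Talius qualifies under the Lorica–Talius agreement and 2239.39.29 is covered: preferential rate 8% applies instead.
Duty = €52,602.95 × 8% = €4,208.24.
Line 4 (8754.81.27, Taleth, 1,295 liters, €271,043.50):
Base rate for 8754.81.27 is 17%.
Additional duty on 8754.81.27 from Taleth: +15.3%. Applied ad valorem rate: 17% + 15.3% = 32.3%.
Duty = €271,043.50 × 32.3% = €87,547.05.
Total = €2,176.00 + €390.00 + €4,208.24 + €87,547.05 = €94,321.29.

€94,321.29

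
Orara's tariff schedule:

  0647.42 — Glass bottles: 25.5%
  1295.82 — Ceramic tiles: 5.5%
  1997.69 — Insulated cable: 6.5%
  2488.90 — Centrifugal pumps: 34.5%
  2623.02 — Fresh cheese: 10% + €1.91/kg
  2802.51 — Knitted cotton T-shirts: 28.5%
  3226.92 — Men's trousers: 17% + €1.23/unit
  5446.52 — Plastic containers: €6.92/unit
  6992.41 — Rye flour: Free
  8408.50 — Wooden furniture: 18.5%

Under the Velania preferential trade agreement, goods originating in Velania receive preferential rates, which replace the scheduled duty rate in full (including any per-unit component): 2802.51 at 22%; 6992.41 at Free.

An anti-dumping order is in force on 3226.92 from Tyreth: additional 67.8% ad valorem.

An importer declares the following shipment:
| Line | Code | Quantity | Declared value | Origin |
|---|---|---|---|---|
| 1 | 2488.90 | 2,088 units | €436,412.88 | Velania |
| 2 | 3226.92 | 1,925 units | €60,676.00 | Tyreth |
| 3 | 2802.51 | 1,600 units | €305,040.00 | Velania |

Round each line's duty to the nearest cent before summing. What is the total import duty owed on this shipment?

Line 1 (2488.90, Velania, 2,088 units, €436,412.88):
Base rate for 2488.90 is 34.5%.
Origin Velania is the FTA partner but 2488.90 is not on the preference list; base rate stands.
Duty = €436,412.88 × 34.5% = €150,562.44.
Line 2 (3226.92, Tyreth, 1,925 units, €60,676.00):
Base rate for 3226.92 is 17% + €1.23/unit.
Additional duty on 3226.92 from Tyreth: +67.8%. Applied ad valorem rate: 17% + 67.8% = 84.8%.
Duty = €60,676.00 × 84.8% + 1,925 × €1.23 = €53,821.00.
Line 3 (2802.51, Velania, 1,600 units, €305,040.00):
Base rate for 2802.51 is 28.5%.
Origin Velania qualifies under the Orara–Velania agreement and 2802.51 is covered: preferential rate 22% applies instead.
Duty = €305,040.00 × 22% = €67,108.80.
Total = €150,562.44 + €53,821.00 + €67,108.80 = €271,492.24.

€271,492.24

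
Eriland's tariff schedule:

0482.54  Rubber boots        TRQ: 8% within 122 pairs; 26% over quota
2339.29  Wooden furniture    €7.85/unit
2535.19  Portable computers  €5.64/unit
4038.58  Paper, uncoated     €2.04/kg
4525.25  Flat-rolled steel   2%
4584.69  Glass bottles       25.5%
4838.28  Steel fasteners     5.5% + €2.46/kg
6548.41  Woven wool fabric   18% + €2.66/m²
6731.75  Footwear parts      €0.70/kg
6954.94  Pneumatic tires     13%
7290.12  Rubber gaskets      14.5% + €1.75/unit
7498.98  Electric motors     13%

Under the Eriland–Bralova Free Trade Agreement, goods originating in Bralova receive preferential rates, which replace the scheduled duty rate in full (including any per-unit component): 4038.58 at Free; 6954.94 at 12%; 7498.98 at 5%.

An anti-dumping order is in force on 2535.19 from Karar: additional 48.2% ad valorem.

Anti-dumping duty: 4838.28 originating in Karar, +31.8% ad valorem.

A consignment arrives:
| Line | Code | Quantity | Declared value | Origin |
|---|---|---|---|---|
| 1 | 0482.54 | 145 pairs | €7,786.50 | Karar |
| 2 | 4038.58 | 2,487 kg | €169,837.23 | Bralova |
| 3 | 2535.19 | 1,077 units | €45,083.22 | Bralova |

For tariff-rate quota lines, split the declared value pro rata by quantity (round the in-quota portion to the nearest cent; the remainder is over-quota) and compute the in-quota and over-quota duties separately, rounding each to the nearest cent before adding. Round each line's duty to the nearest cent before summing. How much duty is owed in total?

Line 1 (0482.54, Karar, 145 pairs, €7,786.50):
Code 0482.54 is under a tariff-rate quota (threshold 122 pairs). In-quota: 122 pairs at 8%; over-quota: 23 pairs at 26%.
Pro-rata value split: in-quota = €7,786.50 × 122/145 = €6,551.40; over-quota = €7,786.50 − €6,551.40 = €1,235.10.
In-quota duty = €6,551.40 × 8% = €524.11. Over-quota duty = €1,235.10 × 26% = €321.13.
Line duty = €524.11 + €321.13 = €845.24.
Line 2 (4038.58, Bralova, 2,487 kg, €169,837.23):
Base rate for 4038.58 is €2.04/kg.
Origin Bralova qualifies under the Eriland–Bralova agreement and 4038.58 is covered: preferential rate Free applies instead.
Duty = €169,837.23 × 0% = €0.00.
Line 3 (2535.19, Bralova, 1,077 units, €45,083.22):
Base rate for 2535.19 is €5.64/unit.
Origin Bralova is the FTA partner but 2535.19 is not on the preference list; base rate stands.
The additional-duty order on 2535.19 targets Karar, not Bralova; it does not apply.
Duty = 1,077 × €5.64 = €6,074.28.
Total = €845.24 + €0.00 + €6,074.28 = €6,919.52.

€6,919.52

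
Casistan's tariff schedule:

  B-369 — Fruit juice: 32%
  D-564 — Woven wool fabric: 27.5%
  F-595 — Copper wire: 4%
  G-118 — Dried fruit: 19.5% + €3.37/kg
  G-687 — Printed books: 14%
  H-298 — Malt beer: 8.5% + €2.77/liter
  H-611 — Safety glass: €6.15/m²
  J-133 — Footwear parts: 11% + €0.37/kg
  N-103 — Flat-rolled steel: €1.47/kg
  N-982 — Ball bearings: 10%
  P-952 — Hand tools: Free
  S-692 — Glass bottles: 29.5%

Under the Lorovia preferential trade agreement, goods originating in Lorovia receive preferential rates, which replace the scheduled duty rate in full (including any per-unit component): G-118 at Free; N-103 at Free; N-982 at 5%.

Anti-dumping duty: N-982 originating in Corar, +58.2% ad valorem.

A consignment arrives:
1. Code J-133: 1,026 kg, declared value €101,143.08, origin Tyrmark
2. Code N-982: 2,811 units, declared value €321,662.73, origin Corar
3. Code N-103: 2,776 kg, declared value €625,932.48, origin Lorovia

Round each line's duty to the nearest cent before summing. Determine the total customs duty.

€230,879.34

Line 1 (J-133, Tyrmark, 1,026 kg, €101,143.08):
Base rate for J-133 is 11% + €0.37/kg.
Duty = €101,143.08 × 11% + 1,026 × €0.37 = €11,505.36.
Line 2 (N-982, Corar, 2,811 units, €321,662.73):
Base rate for N-982 is 10%.
N-982 has an FTA preferential rate, but origin Corar is not Lorovia; base rate stands.
Additional duty on N-982 from Corar: +58.2%. Applied ad valorem rate: 10% + 58.2% = 68.2%.
Duty = €321,662.73 × 68.2% = €219,373.98.
Line 3 (N-103, Lorovia, 2,776 kg, €625,932.48):
Base rate for N-103 is €1.47/kg.
Origin Lorovia qualifies under the Casistan–Lorovia agreement and N-103 is covered: preferential rate Free applies instead.
Duty = €625,932.48 × 0% = €0.00.
Total = €11,505.36 + €219,373.98 + €0.00 = €230,879.34.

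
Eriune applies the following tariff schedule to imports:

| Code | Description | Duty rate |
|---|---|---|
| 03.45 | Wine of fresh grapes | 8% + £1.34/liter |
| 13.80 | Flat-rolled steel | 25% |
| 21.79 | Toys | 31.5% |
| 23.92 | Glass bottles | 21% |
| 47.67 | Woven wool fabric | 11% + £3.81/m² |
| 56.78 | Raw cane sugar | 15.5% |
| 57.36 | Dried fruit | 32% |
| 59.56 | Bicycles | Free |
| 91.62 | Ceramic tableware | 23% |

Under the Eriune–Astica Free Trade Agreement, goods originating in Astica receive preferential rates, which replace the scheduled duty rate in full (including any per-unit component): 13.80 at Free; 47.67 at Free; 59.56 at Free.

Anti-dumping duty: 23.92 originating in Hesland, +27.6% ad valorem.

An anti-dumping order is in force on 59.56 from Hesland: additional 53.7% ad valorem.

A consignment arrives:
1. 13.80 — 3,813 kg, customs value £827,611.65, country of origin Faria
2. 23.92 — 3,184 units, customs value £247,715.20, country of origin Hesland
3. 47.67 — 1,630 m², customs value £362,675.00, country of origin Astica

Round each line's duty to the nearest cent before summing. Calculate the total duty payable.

£327,292.50

Line 1 (13.80, Faria, 3,813 kg, £827,611.65):
Base rate for 13.80 is 25%.
13.80 has an FTA preferential rate, but origin Faria is not Astica; base rate stands.
Duty = £827,611.65 × 25% = £206,902.91.
Line 2 (23.92, Hesland, 3,184 units, £247,715.20):
Base rate for 23.92 is 21%.
Additional duty on 23.92 from Hesland: +27.6%. Applied ad valorem rate: 21% + 27.6% = 48.6%.
Duty = £247,715.20 × 48.6% = £120,389.59.
Line 3 (47.67, Astica, 1,630 m², £362,675.00):
Base rate for 47.67 is 11% + £3.81/m².
Origin Astica qualifies under the Eriune–Astica agreement and 47.67 is covered: preferential rate Free applies instead.
Duty = £362,675.00 × 0% = £0.00.
Total = £206,902.91 + £120,389.59 + £0.00 = £327,292.50.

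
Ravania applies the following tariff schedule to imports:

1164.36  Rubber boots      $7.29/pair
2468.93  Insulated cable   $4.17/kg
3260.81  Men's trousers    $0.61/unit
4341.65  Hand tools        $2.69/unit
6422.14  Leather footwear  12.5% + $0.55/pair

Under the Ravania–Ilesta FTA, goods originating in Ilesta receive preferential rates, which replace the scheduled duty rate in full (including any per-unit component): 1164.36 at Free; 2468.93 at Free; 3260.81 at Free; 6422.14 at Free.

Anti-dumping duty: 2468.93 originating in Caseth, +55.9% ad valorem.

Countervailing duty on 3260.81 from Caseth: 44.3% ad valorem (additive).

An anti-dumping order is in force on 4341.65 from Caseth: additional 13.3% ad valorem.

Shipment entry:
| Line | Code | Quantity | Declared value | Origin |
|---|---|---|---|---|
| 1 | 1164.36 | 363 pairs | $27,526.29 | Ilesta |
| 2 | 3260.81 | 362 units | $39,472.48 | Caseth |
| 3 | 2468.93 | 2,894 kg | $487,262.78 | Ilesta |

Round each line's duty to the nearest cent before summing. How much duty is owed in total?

Line 1 (1164.36, Ilesta, 363 pairs, $27,526.29):
Base rate for 1164.36 is $7.29/pair.
Origin Ilesta qualifies under the Ravania–Ilesta agreement and 1164.36 is covered: preferential rate Free applies instead.
Duty = $27,526.29 × 0% = $0.00.
Line 2 (3260.81, Caseth, 362 units, $39,472.48):
Base rate for 3260.81 is $0.61/unit.
3260.81 has an FTA preferential rate, but origin Caseth is not Ilesta; base rate stands.
Additional duty on 3260.81 from Caseth: +44.3% ad valorem. Applied ad valorem rate = 44.3%.
Duty = $39,472.48 × 44.3% + 362 × $0.61 = $17,707.13.
Line 3 (2468.93, Ilesta, 2,894 kg, $487,262.78):
Base rate for 2468.93 is $4.17/kg.
Origin Ilesta qualifies under the Ravania–Ilesta agreement and 2468.93 is covered: preferential rate Free applies instead.
The additional-duty order on 2468.93 targets Caseth, not Ilesta; it does not apply.
Duty = $487,262.78 × 0% = $0.00.
Total = $0.00 + $17,707.13 + $0.00 = $17,707.13.

$17,707.13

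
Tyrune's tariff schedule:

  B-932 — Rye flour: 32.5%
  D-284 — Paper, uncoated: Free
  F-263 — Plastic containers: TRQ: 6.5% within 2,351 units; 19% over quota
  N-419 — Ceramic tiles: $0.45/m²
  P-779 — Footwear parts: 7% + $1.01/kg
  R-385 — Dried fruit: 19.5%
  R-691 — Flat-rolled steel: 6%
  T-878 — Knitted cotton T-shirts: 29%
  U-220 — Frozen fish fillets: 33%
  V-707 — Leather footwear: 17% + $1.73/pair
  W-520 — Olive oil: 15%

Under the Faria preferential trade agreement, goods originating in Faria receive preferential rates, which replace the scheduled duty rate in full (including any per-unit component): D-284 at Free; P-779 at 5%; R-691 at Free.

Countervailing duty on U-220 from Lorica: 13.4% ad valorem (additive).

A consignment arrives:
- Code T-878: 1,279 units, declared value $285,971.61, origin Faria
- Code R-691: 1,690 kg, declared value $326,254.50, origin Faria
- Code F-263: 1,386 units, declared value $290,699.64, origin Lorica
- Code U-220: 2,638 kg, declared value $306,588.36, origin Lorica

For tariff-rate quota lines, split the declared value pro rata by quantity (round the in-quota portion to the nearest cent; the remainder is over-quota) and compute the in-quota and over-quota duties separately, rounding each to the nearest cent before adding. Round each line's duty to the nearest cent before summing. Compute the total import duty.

$244,084.25

Line 1 (T-878, Faria, 1,279 units, $285,971.61):
Base rate for T-878 is 29%.
Origin Faria is the FTA partner but T-878 is not on the preference list; base rate stands.
Duty = $285,971.61 × 29% = $82,931.77.
Line 2 (R-691, Faria, 1,690 kg, $326,254.50):
Base rate for R-691 is 6%.
Origin Faria qualifies under the Tyrune–Faria agreement and R-691 is covered: preferential rate Free applies instead.
Duty = $326,254.50 × 0% = $0.00.
Line 3 (F-263, Lorica, 1,386 units, $290,699.64):
Code F-263 is under a tariff-rate quota (threshold 2,351 units). Quantity 1,386 units is within the quota, so the in-quota rate 6.5% applies to the full value.
Duty = $290,699.64 × 6.5% = $18,895.48.
Line 4 (U-220, Lorica, 2,638 kg, $306,588.36):
Base rate for U-220 is 33%.
Additional duty on U-220 from Lorica: +13.4%. Applied ad valorem rate: 33% + 13.4% = 46.4%.
Duty = $306,588.36 × 46.4% = $142,257.00.
Total = $82,931.77 + $0.00 + $18,895.48 + $142,257.00 = $244,084.25.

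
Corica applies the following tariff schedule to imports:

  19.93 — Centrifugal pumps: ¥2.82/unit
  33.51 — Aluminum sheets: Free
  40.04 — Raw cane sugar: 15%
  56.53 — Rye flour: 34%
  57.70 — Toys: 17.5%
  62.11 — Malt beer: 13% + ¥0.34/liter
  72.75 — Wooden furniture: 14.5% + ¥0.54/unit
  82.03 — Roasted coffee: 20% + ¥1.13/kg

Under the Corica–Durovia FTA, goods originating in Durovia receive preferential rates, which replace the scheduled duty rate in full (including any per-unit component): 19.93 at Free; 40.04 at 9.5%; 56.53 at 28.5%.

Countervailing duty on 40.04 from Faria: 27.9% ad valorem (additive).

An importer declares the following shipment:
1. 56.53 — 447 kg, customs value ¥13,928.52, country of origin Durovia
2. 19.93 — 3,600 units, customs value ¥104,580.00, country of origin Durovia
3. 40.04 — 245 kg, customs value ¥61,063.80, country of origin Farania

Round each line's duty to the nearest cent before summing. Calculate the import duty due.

¥13,129.20

Line 1 (56.53, Durovia, 447 kg, ¥13,928.52):
Base rate for 56.53 is 34%.
Origin Durovia qualifies under the Corica–Durovia agreement and 56.53 is covered: preferential rate 28.5% applies instead.
Duty = ¥13,928.52 × 28.5% = ¥3,969.63.
Line 2 (19.93, Durovia, 3,600 units, ¥104,580.00):
Base rate for 19.93 is ¥2.82/unit.
Origin Durovia qualifies under the Corica–Durovia agreement and 19.93 is covered: preferential rate Free applies instead.
Duty = ¥104,580.00 × 0% = ¥0.00.
Line 3 (40.04, Farania, 245 kg, ¥61,063.80):
Base rate for 40.04 is 15%.
40.04 has an FTA preferential rate, but origin Farania is not Durovia; base rate stands.
The additional-duty order on 40.04 targets Faria, not Farania; it does not apply.
Duty = ¥61,063.80 × 15% = ¥9,159.57.
Total = ¥3,969.63 + ¥0.00 + ¥9,159.57 = ¥13,129.20.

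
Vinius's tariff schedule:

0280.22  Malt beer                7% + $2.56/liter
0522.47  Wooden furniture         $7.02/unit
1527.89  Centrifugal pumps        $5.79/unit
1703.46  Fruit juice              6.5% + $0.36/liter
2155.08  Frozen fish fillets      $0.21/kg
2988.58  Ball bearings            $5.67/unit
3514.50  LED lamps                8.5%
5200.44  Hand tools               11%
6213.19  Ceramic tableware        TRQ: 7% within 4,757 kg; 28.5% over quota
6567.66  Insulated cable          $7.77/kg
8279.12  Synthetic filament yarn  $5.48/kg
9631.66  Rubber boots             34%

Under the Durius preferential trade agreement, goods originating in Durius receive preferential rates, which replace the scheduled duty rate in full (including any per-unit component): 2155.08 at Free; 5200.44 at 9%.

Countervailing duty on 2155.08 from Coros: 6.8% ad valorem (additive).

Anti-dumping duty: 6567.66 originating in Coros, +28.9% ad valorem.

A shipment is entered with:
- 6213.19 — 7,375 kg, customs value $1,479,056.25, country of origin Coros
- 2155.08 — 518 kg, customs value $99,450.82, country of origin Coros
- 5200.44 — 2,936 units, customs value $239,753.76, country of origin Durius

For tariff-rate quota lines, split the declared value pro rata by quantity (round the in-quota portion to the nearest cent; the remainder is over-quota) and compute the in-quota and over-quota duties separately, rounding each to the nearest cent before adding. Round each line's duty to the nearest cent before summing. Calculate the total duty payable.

Line 1 (6213.19, Coros, 7,375 kg, $1,479,056.25):
Code 6213.19 is under a tariff-rate quota (threshold 4,757 kg). In-quota: 4,757 kg at 7%; over-quota: 2,618 kg at 28.5%.
Pro-rata value split: in-quota = $1,479,056.25 × 4,757/7,375 = $954,016.35; over-quota = $1,479,056.25 − $954,016.35 = $525,039.90.
In-quota duty = $954,016.35 × 7% = $66,781.14. Over-quota duty = $525,039.90 × 28.5% = $149,636.37.
Line duty = $66,781.14 + $149,636.37 = $216,417.51.
Line 2 (2155.08, Coros, 518 kg, $99,450.82):
Base rate for 2155.08 is $0.21/kg.
2155.08 has an FTA preferential rate, but origin Coros is not Durius; base rate stands.
Additional duty on 2155.08 from Coros: +6.8% ad valorem. Applied ad valorem rate = 6.8%.
Duty = $99,450.82 × 6.8% + 518 × $0.21 = $6,871.44.
Line 3 (5200.44, Durius, 2,936 units, $239,753.76):
Base rate for 5200.44 is 11%.
Origin Durius qualifies under the Vinius–Durius agreement and 5200.44 is covered: preferential rate 9% applies instead.
Duty = $239,753.76 × 9% = $21,577.84.
Total = $216,417.51 + $6,871.44 + $21,577.84 = $244,866.79.

$244,866.79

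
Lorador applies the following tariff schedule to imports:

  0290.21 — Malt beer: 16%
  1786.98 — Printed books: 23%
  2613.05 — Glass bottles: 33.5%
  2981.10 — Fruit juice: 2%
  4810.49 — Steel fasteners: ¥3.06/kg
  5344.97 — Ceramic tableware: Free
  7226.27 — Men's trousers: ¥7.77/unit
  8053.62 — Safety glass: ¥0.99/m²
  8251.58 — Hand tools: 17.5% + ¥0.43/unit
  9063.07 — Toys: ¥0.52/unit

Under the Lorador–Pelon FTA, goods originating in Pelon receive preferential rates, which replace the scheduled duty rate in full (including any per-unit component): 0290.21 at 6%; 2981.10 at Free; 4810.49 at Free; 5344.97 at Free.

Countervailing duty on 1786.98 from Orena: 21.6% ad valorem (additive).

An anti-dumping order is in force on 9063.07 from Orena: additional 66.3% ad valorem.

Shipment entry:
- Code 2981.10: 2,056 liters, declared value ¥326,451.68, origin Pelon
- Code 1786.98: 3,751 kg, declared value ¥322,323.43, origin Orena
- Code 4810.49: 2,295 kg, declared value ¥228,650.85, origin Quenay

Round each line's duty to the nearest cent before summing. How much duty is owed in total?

¥150,778.95

Line 1 (2981.10, Pelon, 2,056 liters, ¥326,451.68):
Base rate for 2981.10 is 2%.
Origin Pelon qualifies under the Lorador–Pelon agreement and 2981.10 is covered: preferential rate Free applies instead.
Duty = ¥326,451.68 × 0% = ¥0.00.
Line 2 (1786.98, Orena, 3,751 kg, ¥322,323.43):
Base rate for 1786.98 is 23%.
Additional duty on 1786.98 from Orena: +21.6%. Applied ad valorem rate: 23% + 21.6% = 44.6%.
Duty = ¥322,323.43 × 44.6% = ¥143,756.25.
Line 3 (4810.49, Quenay, 2,295 kg, ¥228,650.85):
Base rate for 4810.49 is ¥3.06/kg.
4810.49 has an FTA preferential rate, but origin Quenay is not Pelon; base rate stands.
Duty = 2,295 × ¥3.06 = ¥7,022.70.
Total = ¥0.00 + ¥143,756.25 + ¥7,022.70 = ¥150,778.95.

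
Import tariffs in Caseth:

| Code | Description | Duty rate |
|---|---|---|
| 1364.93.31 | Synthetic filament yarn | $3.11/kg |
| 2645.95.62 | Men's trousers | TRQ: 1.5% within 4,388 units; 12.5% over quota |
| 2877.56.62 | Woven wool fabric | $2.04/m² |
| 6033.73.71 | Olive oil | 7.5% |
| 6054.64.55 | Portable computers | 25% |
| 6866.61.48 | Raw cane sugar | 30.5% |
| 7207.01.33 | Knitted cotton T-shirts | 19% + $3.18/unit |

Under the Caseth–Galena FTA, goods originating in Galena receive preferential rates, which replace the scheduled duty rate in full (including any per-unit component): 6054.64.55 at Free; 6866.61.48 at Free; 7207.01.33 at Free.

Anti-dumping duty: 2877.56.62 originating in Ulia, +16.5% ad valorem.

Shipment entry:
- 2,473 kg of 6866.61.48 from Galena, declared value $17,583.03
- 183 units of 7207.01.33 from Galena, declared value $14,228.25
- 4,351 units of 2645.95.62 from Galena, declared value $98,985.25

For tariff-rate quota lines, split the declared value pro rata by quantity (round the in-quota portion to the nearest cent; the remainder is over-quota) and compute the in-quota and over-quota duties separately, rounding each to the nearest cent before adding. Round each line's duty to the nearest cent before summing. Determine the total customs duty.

$1,484.78

Line 1 (6866.61.48, Galena, 2,473 kg, $17,583.03):
Base rate for 6866.61.48 is 30.5%.
Origin Galena qualifies under the Caseth–Galena agreement and 6866.61.48 is covered: preferential rate Free applies instead.
Duty = $17,583.03 × 0% = $0.00.
Line 2 (7207.01.33, Galena, 183 units, $14,228.25):
Base rate for 7207.01.33 is 19% + $3.18/unit.
Origin Galena qualifies under the Caseth–Galena agreement and 7207.01.33 is covered: preferential rate Free applies instead.
Duty = $14,228.25 × 0% = $0.00.
Line 3 (2645.95.62, Galena, 4,351 units, $98,985.25):
Code 2645.95.62 is under a tariff-rate quota (threshold 4,388 units). Quantity 4,351 units is within the quota, so the in-quota rate 1.5% applies to the full value.
Duty = $98,985.25 × 1.5% = $1,484.78.
Total = $0.00 + $0.00 + $1,484.78 = $1,484.78.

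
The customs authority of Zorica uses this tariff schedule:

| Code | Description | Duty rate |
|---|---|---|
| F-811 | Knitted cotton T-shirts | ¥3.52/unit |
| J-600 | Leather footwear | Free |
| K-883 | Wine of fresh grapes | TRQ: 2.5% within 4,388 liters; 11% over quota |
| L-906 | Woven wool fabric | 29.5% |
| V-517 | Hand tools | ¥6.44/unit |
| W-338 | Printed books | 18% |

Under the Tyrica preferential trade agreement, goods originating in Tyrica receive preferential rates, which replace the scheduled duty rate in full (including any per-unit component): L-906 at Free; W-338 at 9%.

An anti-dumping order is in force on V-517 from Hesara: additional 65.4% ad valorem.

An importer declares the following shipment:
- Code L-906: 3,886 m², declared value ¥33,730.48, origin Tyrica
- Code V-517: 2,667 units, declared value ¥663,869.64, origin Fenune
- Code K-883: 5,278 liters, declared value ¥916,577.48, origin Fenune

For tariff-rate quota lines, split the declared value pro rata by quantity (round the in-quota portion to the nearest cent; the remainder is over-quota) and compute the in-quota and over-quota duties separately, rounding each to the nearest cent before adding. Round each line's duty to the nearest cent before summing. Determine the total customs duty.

¥53,227.29

Line 1 (L-906, Tyrica, 3,886 m², ¥33,730.48):
Base rate for L-906 is 29.5%.
Origin Tyrica qualifies under the Zorica–Tyrica agreement and L-906 is covered: preferential rate Free applies instead.
Duty = ¥33,730.48 × 0% = ¥0.00.
Line 2 (V-517, Fenune, 2,667 units, ¥663,869.64):
Base rate for V-517 is ¥6.44/unit.
The additional-duty order on V-517 targets Hesara, not Fenune; it does not apply.
Duty = 2,667 × ¥6.44 = ¥17,175.48.
Line 3 (K-883, Fenune, 5,278 liters, ¥916,577.48):
Code K-883 is under a tariff-rate quota (threshold 4,388 liters). In-quota: 4,388 liters at 2.5%; over-quota: 890 liters at 11%.
Pro-rata value split: in-quota = ¥916,577.48 × 4,388/5,278 = ¥762,020.08; over-quota = ¥916,577.48 − ¥762,020.08 = ¥154,557.40.
In-quota duty = ¥762,020.08 × 2.5% = ¥19,050.50. Over-quota duty = ¥154,557.40 × 11% = ¥17,001.31.
Line duty = ¥19,050.50 + ¥17,001.31 = ¥36,051.81.
Total = ¥0.00 + ¥17,175.48 + ¥36,051.81 = ¥53,227.29.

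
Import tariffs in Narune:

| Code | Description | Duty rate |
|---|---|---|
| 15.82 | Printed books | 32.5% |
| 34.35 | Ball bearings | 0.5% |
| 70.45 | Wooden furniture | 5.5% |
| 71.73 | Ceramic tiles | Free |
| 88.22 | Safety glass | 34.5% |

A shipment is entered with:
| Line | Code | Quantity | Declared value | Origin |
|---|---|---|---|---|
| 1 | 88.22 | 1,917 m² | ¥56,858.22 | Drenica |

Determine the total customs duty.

¥19,616.09

Line 1 (88.22, Drenica, 1,917 m², ¥56,858.22):
Base rate for 88.22 is 34.5%.
Duty = ¥56,858.22 × 34.5% = ¥19,616.09.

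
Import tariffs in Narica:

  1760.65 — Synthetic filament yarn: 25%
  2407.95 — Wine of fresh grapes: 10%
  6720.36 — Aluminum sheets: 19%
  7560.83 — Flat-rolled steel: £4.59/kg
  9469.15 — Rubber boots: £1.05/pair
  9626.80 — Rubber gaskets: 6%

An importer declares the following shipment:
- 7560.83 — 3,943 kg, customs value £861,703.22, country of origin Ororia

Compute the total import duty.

£18,098.37

Line 1 (7560.83, Ororia, 3,943 kg, £861,703.22):
Base rate for 7560.83 is £4.59/kg.
Duty = 3,943 × £4.59 = £18,098.37.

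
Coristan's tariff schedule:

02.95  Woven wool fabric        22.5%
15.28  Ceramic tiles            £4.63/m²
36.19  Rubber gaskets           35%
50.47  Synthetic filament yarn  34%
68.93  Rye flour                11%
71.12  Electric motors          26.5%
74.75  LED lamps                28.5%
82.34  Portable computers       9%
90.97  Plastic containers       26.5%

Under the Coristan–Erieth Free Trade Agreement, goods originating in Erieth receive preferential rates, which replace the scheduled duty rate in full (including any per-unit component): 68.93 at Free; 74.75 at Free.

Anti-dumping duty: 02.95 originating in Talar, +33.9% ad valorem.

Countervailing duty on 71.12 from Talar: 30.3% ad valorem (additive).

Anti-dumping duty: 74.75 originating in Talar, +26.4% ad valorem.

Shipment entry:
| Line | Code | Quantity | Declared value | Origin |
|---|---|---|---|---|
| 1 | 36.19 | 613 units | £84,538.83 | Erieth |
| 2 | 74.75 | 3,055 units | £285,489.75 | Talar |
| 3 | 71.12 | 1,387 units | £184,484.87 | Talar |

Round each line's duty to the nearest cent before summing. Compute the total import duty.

Line 1 (36.19, Erieth, 613 units, £84,538.83):
Base rate for 36.19 is 35%.
Origin Erieth is the FTA partner but 36.19 is not on the preference list; base rate stands.
Duty = £84,538.83 × 35% = £29,588.59.
Line 2 (74.75, Talar, 3,055 units, £285,489.75):
Base rate for 74.75 is 28.5%.
74.75 has an FTA preferential rate, but origin Talar is not Erieth; base rate stands.
Additional duty on 74.75 from Talar: +26.4%. Applied ad valorem rate: 28.5% + 26.4% = 54.9%.
Duty = £285,489.75 × 54.9% = £156,733.87.
Line 3 (71.12, Talar, 1,387 units, £184,484.87):
Base rate for 71.12 is 26.5%.
Additional duty on 71.12 from Talar: +30.3%. Applied ad valorem rate: 26.5% + 30.3% = 56.8%.
Duty = £184,484.87 × 56.8% = £104,787.41.
Total = £29,588.59 + £156,733.87 + £104,787.41 = £291,109.87.

£291,109.87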